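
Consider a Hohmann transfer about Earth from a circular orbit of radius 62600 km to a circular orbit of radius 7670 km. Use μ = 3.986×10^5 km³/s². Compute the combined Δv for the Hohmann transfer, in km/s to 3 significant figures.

Δv = 3.76 km/s

Semi-major axis of the transfer orbit: a_t = (62600 + 7670)/2 = 35135 km.
Circular speed at r₁: v₁ = √(μ/r₁) = √(3.986×10^5/62600) = 2.523 km/s.
Transfer-orbit speed at r₁ (vis-viva): v_a = √[μ(2/r₁ − 1/a_t)] = 1.179 km/s.
First burn Δv₁ = |v_a − v₁| = 1.344 km/s.
Circular speed at r₂: v₂ = √(μ/r₂) = 7.209 km/s.
Transfer-orbit speed at r₂: v_p = √[μ(2/r₂ − 1/a_t)] = 9.623 km/s.
Second burn Δv₂ = |v₂ − v_p| = 2.414 km/s.
Δv = Δv₁ + Δv₂ = 1.344 + 2.414 = 3.758 km/s.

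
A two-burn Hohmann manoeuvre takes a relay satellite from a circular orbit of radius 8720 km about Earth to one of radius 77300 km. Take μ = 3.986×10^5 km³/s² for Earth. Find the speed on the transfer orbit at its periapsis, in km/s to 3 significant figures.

The Hohmann ellipse has a_t = (r₁ + r₂)/2 = 43010 km.
The periapsis of the transfer ellipse is at r = 8720 km.
From the vis-viva equation, v = √[μ(2/r − 1/a_t)] = 9.064 km/s.

v = 9.06 km/s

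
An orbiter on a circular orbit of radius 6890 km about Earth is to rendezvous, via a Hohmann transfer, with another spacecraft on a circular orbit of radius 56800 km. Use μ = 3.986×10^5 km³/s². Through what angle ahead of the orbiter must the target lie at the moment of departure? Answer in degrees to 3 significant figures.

Transfer-ellipse semi-major axis a_t = (r₁ + r₂)/2 = (6890 + 56800)/2 = 31845 km.
The half-period of the transfer ellipse is t = π√(a_t³/μ) = 28277.6 s.
Target angular speed ω₂ = √(μ/r₂³) = 4.66387×10^-5 rad/s.
Angle swept by the target during transfer: ω₂·t = 1.3188 rad = 75.56°.
The orbiter traverses 180° on the transfer ellipse, so the target must lead by 180° − 75.56° = 104°.

φ = 104°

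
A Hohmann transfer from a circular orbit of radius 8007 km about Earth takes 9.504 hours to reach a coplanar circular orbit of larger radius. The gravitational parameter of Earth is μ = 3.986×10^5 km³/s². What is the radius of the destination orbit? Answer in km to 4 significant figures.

Transfer time t = 9.504 hours = 34214.4 s, and t = π√(a_t³/μ).
So a_t = (μ t²/π²)^(1/3) = (3.986×10^5 × (34214.4)² / π²)^(1/3) = 36159 km.
Since a_t = (r₁ + r₂)/2, r₂ = 2a_t − r₁ = 2×36159 − 8007 = 64311 km.

r₂ = 64310 km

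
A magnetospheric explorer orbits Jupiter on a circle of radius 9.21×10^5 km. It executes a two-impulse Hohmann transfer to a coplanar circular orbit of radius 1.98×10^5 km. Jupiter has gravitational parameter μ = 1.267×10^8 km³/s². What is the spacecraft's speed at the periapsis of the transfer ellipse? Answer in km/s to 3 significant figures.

The Hohmann ellipse has a_t = (r₁ + r₂)/2 = 5.595×10^5 km.
At periapsis, r = 1.980×10^5 km.
From the vis-viva equation, v = √[μ(2/r − 1/a_t)] = 32.46 km/s.

v = 32.5 km/s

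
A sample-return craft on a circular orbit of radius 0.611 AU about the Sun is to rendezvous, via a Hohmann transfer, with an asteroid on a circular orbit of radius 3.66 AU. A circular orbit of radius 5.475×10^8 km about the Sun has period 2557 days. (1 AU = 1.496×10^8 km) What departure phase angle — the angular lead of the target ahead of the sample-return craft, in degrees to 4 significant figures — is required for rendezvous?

From Kepler's third law T² = 4π²r³/μ at r = 5.475×10^8 km, T = 2557 days = 2557 × 86400 s = 2.209248×10^8 s: μ = 4π²r³/T² = 1.32747×10^11 km³/s².
In km: r₁ = 0.611 × 1.496×10^8 = 9.14056×10^7 km; r₂ = 3.66 × 1.496×10^8 = 5.47536×10^8 km.
Semi-major axis of the transfer orbit: a_t = (9.14056×10^7 + 5.47536×10^8)/2 = 3.194708×10^8 km.
Transfer time t = π√(a_t³/μ) = 4.92363×10^7 s.
Target angular speed ω₂ = √(μ/r₂³) = 2.84376×10^-8 rad/s.
Angle swept by the target during transfer: ω₂·t = 1.40016 rad = 80.22°.
The sample-return craft traverses 180° on the transfer ellipse, so the target must lead by 180° − 80.22° = 99.78°.

φ = 99.78°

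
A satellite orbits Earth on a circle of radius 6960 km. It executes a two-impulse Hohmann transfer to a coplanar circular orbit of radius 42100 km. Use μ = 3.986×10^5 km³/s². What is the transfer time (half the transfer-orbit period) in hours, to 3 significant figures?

t = 5.31 hours

The Hohmann ellipse has a_t = (r₁ + r₂)/2 = 24530 km.
Half the transfer-orbit period gives t = π√(a_t³/μ) = 19120 s.
Converting: 19120 s ÷ 3600 s/hour = 5.31 hours.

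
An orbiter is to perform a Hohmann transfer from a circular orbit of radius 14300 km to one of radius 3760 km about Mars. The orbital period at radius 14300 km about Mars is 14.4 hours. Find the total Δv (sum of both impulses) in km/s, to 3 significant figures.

Δv = 1.49 km/s

From Kepler's third law T² = 4π²r³/μ at r = 14300 km, T = 14.4 hours = 14.4 × 3600 s = 51840 s: μ = 4π²r³/T² = 42957.4 km³/s².
Transfer-ellipse semi-major axis a_t = (r₁ + r₂)/2 = (14300 + 3760)/2 = 9030 km.
Circular speed at r₁: v₁ = √(μ/r₁) = √(42957.4/14300) = 1.7332 km/s.
On the transfer ellipse at r₁, v² = μ(2/r − 1/a) gives v_a = √[μ(2/r₁ − 1/a_t)] = 1.1184 km/s.
First burn Δv₁ = |v_a − v₁| = 0.6148 km/s.
Circular speed at r₂: v₂ = √(μ/r₂) = 3.38006 km/s.
Transfer-orbit speed at r₂: v_p = √[μ(2/r₂ − 1/a_t)] = 4.25353 km/s.
Second burn Δv₂ = |v₂ − v_p| = 0.8735 km/s.
Δv = Δv₁ + Δv₂ = 0.6148 + 0.8735 = 1.488 km/s.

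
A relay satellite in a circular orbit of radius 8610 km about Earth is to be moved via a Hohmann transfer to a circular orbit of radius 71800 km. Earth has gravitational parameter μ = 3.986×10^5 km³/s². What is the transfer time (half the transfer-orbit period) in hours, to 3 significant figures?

t = 11.1 hours

Semi-major axis of the transfer orbit: a_t = (8610 + 71800)/2 = 40205 km.
Transfer time t = π√(a_t³/μ) = π√((40205)³ / 3.986×10^5) = 40110 s.
Converting: 40110 s ÷ 3600 s/hour = 11.1 hours.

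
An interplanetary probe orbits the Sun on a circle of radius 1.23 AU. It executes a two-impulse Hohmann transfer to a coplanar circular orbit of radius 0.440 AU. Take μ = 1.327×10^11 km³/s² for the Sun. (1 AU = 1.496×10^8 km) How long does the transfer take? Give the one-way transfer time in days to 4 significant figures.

t = 139.4 days

In km: r₁ = 1.23 × 1.496×10^8 = 1.84008×10^8 km; r₂ = 0.440 × 1.496×10^8 = 6.5824×10^7 km.
The Hohmann ellipse has a_t = (r₁ + r₂)/2 = 1.24916×10^8 km.
Half the transfer-orbit period gives t = π√(a_t³/μ) = 1.204×10^7 s.
Converting: 1.204×10^7 s ÷ 86400 s/day = 139.4 days.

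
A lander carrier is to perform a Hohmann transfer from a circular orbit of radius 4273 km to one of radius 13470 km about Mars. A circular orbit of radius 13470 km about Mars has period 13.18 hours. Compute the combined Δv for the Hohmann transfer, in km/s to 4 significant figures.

From Kepler's third law T² = 4π²r³/μ at r = 13470 km, T = 13.18 hours = 13.18 × 3600 s = 47448 s: μ = 4π²r³/T² = 42857.5 km³/s².
The Hohmann ellipse has a_t = (r₁ + r₂)/2 = 8871.5 km.
At r₁ the circular-orbit speed is v₁ = √(μ/r₁) = 3.1670 km/s.
Transfer-orbit speed at r₁ (vis-viva equation): v_p = √[μ(2/r₁ − 1/a_t)] = 3.9024 km/s.
First burn Δv₁ = |v_p − v₁| = 0.7354 km/s.
At r₂, v₂ = √(μ/r₂) = 1.7837 km/s.
Transfer-orbit speed at r₂: v_a = √[μ(2/r₂ − 1/a_t)] = 1.2379 km/s.
Second burn Δv₂ = |v₂ − v_a| = 0.5458 km/s.
Total Δv = Δv₁ + Δv₂ = 1.281 km/s.

Δv = 1.281 km/s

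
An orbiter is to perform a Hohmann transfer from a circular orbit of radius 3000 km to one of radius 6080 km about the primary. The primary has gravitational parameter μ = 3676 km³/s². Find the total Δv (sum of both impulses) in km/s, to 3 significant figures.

Transfer-ellipse semi-major axis a_t = (r₁ + r₂)/2 = (3000 + 6080)/2 = 4540 km.
Circular speed at r₁: v₁ = √(μ/r₁) = √(3676/3000) = 1.1069478 km/s.
Transfer-orbit speed at r₁ (v² = μ(2/r − 1/a)): v_p = √[μ(2/r₁ − 1/a_t)] = 1.2810055 km/s.
First burn Δv₁ = |v_p − v₁| = 0.174058 km/s.
At r₂, v₂ = √(μ/r₂) = 0.777564 km/s.
Transfer-orbit speed at r₂: v_a = √[μ(2/r₂ − 1/a_t)] = 0.632075 km/s.
Second burn Δv₂ = |v₂ − v_a| = 0.145489 km/s.
Δv = Δv₁ + Δv₂ = 0.174058 + 0.145489 = 0.3195 km/s.

Δv = 0.320 km/s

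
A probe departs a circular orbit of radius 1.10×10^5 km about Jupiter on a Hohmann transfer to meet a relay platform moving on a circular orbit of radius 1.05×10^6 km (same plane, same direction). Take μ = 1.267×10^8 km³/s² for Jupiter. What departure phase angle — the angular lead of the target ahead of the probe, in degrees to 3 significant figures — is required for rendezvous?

Transfer-ellipse semi-major axis a_t = (r₁ + r₂)/2 = (1.100×10^5 + 1.050×10^6)/2 = 5.800×10^5 km.
The half-period of the transfer ellipse is t = π√(a_t³/μ) = 1.2328×10^5 s.
The target's mean motion on its circular orbit is ω₂ = √(μ/r₂³) = 1.0462×10^-5 rad/s.
Angle swept by the target during transfer: ω₂·t = 1.2898 rad = 73.90°.
The probe traverses 180° on the transfer ellipse, so the target must lead by 180° − 73.90° = 106°.

φ = 106°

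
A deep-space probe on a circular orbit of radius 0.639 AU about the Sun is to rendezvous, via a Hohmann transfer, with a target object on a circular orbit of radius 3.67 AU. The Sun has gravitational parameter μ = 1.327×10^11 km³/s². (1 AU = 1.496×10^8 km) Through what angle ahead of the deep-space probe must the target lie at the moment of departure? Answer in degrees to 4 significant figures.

In km: r₁ = 0.639 × 1.496×10^8 = 9.55944×10^7 km; r₂ = 3.67 × 1.496×10^8 = 5.49032×10^8 km.
The Hohmann ellipse has a_t = (r₁ + r₂)/2 = 3.223132×10^8 km.
Transfer time t = π√(a_t³/μ) = 4.990×10^7 s.
The target's mean motion on its circular orbit is ω₂ = √(μ/r₂³) = 2.832×10^-8 rad/s.
Angle swept by the target during transfer: ω₂·t = 1.413 rad = 80.96°.
The deep-space probe traverses 180° on the transfer ellipse, so the target must lead by 180° − 80.96° = 99.04°.

φ = 99.04°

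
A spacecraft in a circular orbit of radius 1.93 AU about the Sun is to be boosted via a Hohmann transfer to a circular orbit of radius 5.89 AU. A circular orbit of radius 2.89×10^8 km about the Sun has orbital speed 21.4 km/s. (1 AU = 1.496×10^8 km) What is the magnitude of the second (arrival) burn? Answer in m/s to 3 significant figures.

From the circular-orbit relation v² = μ/r at r = 2.89×10^8 km: μ = v²r = (21.4)² × 2.89×10^8 = 1.32350×10^11 km³/s².
In km: r₁ = 1.93 × 1.496×10^8 = 2.88728×10^8 km; r₂ = 5.89 × 1.496×10^8 = 8.81144×10^8 km.
The Hohmann ellipse has a_t = (r₁ + r₂)/2 = 5.84936×10^8 km.
Circular speed at r = 8.81144×10^8 km: v_c = √(μ/r) = 12.2557 km/s.
Vis-viva on the transfer ellipse at r = 8.81144×10^8 km gives v_t = √[μ(2/r − 1/a_t)] = 8.61052 km/s.
Δv₂ = |v_t − v_c| = |8.61052 − 12.2557| = 3.645 km/s.

Δv₂ = 3650 m/s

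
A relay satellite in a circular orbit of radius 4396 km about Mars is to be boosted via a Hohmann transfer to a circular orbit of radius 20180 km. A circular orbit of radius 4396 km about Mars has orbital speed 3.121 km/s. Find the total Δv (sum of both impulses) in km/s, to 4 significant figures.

Δv = 1.464 km/s

From the circular-orbit relation v² = μ/r at r = 4396 km: μ = v²r = (3.121)² × 4396 = 42819.9 km³/s².
Semi-major axis of the transfer orbit: a_t = (4396 + 20180)/2 = 12288 km.
At r₁ the circular-orbit speed is v₁ = √(μ/r₁) = 3.1210 km/s.
On the transfer ellipse at r₁, vis-viva gives v_p = √[μ(2/r₁ − 1/a_t)] = 3.9996 km/s.
First burn Δv₁ = |v_p − v₁| = 0.8786 km/s.
At r₂, v₂ = √(μ/r₂) = 1.4567 km/s.
Transfer-orbit speed at r₂: v_a = √[μ(2/r₂ − 1/a_t)] = 0.87127 km/s.
Second burn Δv₂ = |v₂ − v_a| = 0.5854 km/s.
Δv = Δv₁ + Δv₂ = 0.8786 + 0.5854 = 1.464 km/s.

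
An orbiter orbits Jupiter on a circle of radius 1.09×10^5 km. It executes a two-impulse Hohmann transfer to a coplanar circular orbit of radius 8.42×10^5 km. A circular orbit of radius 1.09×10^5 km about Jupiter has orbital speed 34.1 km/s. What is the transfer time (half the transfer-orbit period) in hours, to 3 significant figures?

t = 25.4 hours

From the circular-orbit relation v² = μ/r at r = 1.09×10^5 km: μ = v²r = (34.1)² × 1.09×10^5 = 1.26746×10^8 km³/s².
Transfer-ellipse semi-major axis a_t = (r₁ + r₂)/2 = (1.090×10^5 + 8.420×10^5)/2 = 4.755×10^5 km.
By Kepler's third law the transfer-orbit period is T = 2π√(a_t³/μ), so t = T/2 = 91500 s.
Converting: 91500 s ÷ 3600 s/hour = 25.4 hours.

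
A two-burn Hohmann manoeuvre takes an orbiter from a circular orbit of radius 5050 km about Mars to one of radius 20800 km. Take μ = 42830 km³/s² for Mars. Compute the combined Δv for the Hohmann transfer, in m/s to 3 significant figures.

Δv = 1320 m/s

The Hohmann ellipse has a_t = (r₁ + r₂)/2 = 12925 km.
At r₁ the circular-orbit speed is v₁ = √(μ/r₁) = 2.9122 km/s.
On the transfer ellipse at r₁, vis-viva equation gives v_p = √[μ(2/r₁ − 1/a_t)] = 3.6944 km/s.
First burn Δv₁ = |v_p − v₁| = 0.7822 km/s.
Circular speed at r₂: v₂ = √(μ/r₂) = 1.435 km/s.
Transfer-orbit speed at r₂: v_a = √[μ(2/r₂ − 1/a_t)] = 0.8970 km/s.
Second burn Δv₂ = |v₂ − v_a| = 0.5380 km/s.
Δv = Δv₁ + Δv₂ = 0.7822 + 0.5380 = 1.320 km/s.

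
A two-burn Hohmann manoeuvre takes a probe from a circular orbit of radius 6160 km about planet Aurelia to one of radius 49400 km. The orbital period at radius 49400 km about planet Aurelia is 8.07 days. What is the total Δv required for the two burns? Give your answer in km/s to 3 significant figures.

From Kepler's third law T² = 4π²r³/μ at r = 49400 km, T = 8.07 days = 8.07 × 86400 s = 6.97248×10^5 s: μ = 4π²r³/T² = 9789.62 km³/s².
Transfer-ellipse semi-major axis a_t = (r₁ + r₂)/2 = (6160 + 49400)/2 = 27780 km.
Circular speed at r₁: v₁ = √(μ/r₁) = √(9789.62/6160) = 1.260645 km/s.
Transfer-orbit speed at r₁ (vis-viva): v_p = √[μ(2/r₁ − 1/a_t)] = 1.681086 km/s.
First burn Δv₁ = |v_p − v₁| = 0.42044 km/s.
Circular speed at r₂: v₂ = √(μ/r₂) = 0.445163 km/s.
Transfer-orbit speed at r₂: v_a = √[μ(2/r₂ − 1/a_t)] = 0.209625 km/s.
Second burn Δv₂ = |v₂ − v_a| = 0.23554 km/s.
Δv = Δv₁ + Δv₂ = 0.42044 + 0.23554 = 0.6560 km/s.

Δv = 0.656 km/s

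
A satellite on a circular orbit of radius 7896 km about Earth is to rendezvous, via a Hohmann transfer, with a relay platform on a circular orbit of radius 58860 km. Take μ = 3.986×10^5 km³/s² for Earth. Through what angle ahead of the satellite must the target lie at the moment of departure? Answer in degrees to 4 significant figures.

φ = 103.1°

The Hohmann ellipse has a_t = (r₁ + r₂)/2 = 33378 km.
Transfer time t = π√(a_t³/μ) = 30344 s.
Target angular speed ω₂ = √(μ/r₂³) = 4.4212×10^-5 rad/s.
Angle swept by the target during transfer: ω₂·t = 1.3416 rad = 76.87°.
The satellite traverses 180° on the transfer ellipse, so the target must lead by 180° − 76.87° = 103.1°.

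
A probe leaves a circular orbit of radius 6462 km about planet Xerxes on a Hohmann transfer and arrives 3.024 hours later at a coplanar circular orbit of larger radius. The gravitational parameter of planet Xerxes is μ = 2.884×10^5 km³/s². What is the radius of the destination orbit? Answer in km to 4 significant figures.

Transfer time t = 3.024 hours = 10886.4 s, and t = π√(a_t³/μ).
So a_t = (μ t²/π²)^(1/3) = (2.884×10^5 × (10886.4)² / π²)^(1/3) = 15129 km.
Since a_t = (r₁ + r₂)/2, r₂ = 2a_t − r₁ = 2×15129 − 6462 = 23796 km.

r₂ = 23800 km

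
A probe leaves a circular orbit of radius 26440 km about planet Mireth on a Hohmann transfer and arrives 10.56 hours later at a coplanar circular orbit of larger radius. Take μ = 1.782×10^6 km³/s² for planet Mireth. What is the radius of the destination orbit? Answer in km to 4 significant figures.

Transfer time t = 10.56 hours = 38016 s, and t = π√(a_t³/μ).
So a_t = (μ t²/π²)^(1/3) = (1.782×10^6 × (38016)² / π²)^(1/3) = 63902 km.
Since a_t = (r₁ + r₂)/2, r₂ = 2a_t − r₁ = 2×63902 − 26440 = 1.01364×10^5 km.

r₂ = 1.014×10^5 km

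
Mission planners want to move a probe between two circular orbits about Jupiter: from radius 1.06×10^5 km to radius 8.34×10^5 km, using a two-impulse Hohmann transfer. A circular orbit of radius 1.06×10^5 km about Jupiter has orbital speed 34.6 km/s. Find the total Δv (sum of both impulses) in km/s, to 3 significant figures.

Δv = 18.0 km/s

From the circular-orbit relation v² = μ/r at r = 1.06×10^5 km: μ = v²r = (34.6)² × 1.06×10^5 = 1.26899×10^8 km³/s².
Transfer-ellipse semi-major axis a_t = (r₁ + r₂)/2 = (1.060×10^5 + 8.340×10^5)/2 = 4.700×10^5 km.
At r₁ the circular-orbit speed is v₁ = √(μ/r₁) = 34.60 km/s.
Transfer-orbit speed at r₁ (vis-viva): v_p = √[μ(2/r₁ − 1/a_t)] = 46.09 km/s.
First burn Δv₁ = |v_p − v₁| = 11.49 km/s.
Circular speed at r₂: v₂ = √(μ/r₂) = 12.335 km/s.
Transfer-orbit speed at r₂: v_a = √[μ(2/r₂ − 1/a_t)] = 5.8580 km/s.
Second burn Δv₂ = |v₂ − v_a| = 6.477 km/s.
Δv = Δv₁ + Δv₂ = 11.49 + 6.477 = 17.97 km/s.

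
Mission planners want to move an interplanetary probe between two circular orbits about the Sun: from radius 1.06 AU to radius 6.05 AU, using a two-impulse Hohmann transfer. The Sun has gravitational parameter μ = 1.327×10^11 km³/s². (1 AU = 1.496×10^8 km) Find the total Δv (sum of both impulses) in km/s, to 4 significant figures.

Δv = 14.31 km/s

In km: r₁ = 1.06 × 1.496×10^8 = 1.58576×10^8 km; r₂ = 6.05 × 1.496×10^8 = 9.0508×10^8 km.
Transfer-ellipse semi-major axis a_t = (r₁ + r₂)/2 = (1.58576×10^8 + 9.0508×10^8)/2 = 5.31828×10^8 km.
At r₁ the circular-orbit speed is v₁ = √(μ/r₁) = 28.93 km/s.
On the transfer ellipse at r₁, vis-viva equation gives v_p = √[μ(2/r₁ − 1/a_t)] = 37.74 km/s.
First burn Δv₁ = |v_p − v₁| = 8.810 km/s.
Circular speed at r₂: v₂ = √(μ/r₂) = 12.109 km/s.
Transfer-orbit speed at r₂: v_a = √[μ(2/r₂ − 1/a_t)] = 6.6119 km/s.
Second burn Δv₂ = |v₂ − v_a| = 5.497 km/s.
Δv = Δv₁ + Δv₂ = 8.810 + 5.497 = 14.31 km/s.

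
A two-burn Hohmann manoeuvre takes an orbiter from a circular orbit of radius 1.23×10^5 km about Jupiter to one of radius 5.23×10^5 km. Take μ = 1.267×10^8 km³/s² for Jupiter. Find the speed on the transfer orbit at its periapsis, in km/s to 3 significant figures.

The Hohmann ellipse has a_t = (r₁ + r₂)/2 = 3.230×10^5 km.
At periapsis, r = 1.230×10^5 km.
Vis-viva: v = √[μ(2/r − 1/a_t)] = √[1.267×10^8 × (2/1.230×10^5 − 1/3.230×10^5)] = 40.84 km/s.

v = 40.8 km/s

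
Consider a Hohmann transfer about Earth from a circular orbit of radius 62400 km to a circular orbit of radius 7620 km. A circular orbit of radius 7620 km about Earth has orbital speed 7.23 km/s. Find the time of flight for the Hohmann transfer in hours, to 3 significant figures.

From the circular-orbit relation v² = μ/r at r = 7620 km: μ = v²r = (7.23)² × 7620 = 3.98319×10^5 km³/s².
Transfer-ellipse semi-major axis a_t = (r₁ + r₂)/2 = (62400 + 7620)/2 = 35010 km.
Half the transfer-orbit period gives t = π√(a_t³/μ) = 32610 s.
Converting: 32610 s ÷ 3600 s/hour = 9.06 hours.

t = 9.06 hours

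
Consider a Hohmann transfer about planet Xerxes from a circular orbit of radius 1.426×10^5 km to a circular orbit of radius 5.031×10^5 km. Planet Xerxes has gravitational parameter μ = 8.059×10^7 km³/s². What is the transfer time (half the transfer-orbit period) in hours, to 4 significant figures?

Transfer-ellipse semi-major axis a_t = (r₁ + r₂)/2 = (1.426×10^5 + 5.031×10^5)/2 = 3.2285×10^5 km.
Half the transfer-orbit period gives t = π√(a_t³/μ) = 64200 s.
Converting: 64200 s ÷ 3600 s/hour = 17.83 hours.

t = 17.83 hours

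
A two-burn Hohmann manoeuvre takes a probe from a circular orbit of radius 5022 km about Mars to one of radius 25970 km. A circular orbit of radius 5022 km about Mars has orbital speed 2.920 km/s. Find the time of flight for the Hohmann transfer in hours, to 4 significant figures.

From the circular-orbit relation v² = μ/r at r = 5022 km: μ = v²r = (2.920)² × 5022 = 42819.6 km³/s².
Semi-major axis of the transfer orbit: a_t = (5022 + 25970)/2 = 15496 km.
Half the transfer-orbit period gives t = π√(a_t³/μ) = 29286 s.
Converting: 29286 s ÷ 3600 s/hour = 8.135 hours.

t = 8.135 hours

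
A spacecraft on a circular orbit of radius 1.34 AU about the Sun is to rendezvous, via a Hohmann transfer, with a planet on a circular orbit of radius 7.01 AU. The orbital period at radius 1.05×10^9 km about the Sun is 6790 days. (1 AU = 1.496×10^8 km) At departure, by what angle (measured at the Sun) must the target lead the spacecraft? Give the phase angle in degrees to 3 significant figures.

From Kepler's third law T² = 4π²r³/μ at r = 1.05×10^9 km, T = 6790 days = 6790 × 86400 s = 5.86656×10^8 s: μ = 4π²r³/T² = 1.32789×10^11 km³/s².
In km: r₁ = 1.34 × 1.496×10^8 = 2.00464×10^8 km; r₂ = 7.01 × 1.496×10^8 = 1.048696×10^9 km.
Semi-major axis of the transfer orbit: a_t = (2.00464×10^8 + 1.048696×10^9)/2 = 6.2458×10^8 km.
Transfer time t = π√(a_t³/μ) = 1.34571×10^8 s.
The target's mean motion on its circular orbit is ω₂ = √(μ/r₂³) = 1.07302×10^-8 rad/s.
Angle swept by the target during transfer: ω₂·t = 1.44397 rad = 82.73°.
The spacecraft traverses 180° on the transfer ellipse, so the target must lead by 180° − 82.73° = 97.3°.

φ = 97.3°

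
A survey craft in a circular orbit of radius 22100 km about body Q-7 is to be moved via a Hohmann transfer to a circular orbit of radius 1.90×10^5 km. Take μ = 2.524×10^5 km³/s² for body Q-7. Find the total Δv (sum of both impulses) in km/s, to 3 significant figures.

Δv = 1.77 km/s

Transfer-ellipse semi-major axis a_t = (r₁ + r₂)/2 = (22100 + 1.900×10^5)/2 = 1.0605×10^5 km.
Circular speed at r₁: v₁ = √(μ/r₁) = √(2.524×10^5/22100) = 3.379 km/s.
Transfer-orbit speed at r₁ (vis-viva): v_p = √[μ(2/r₁ − 1/a_t)] = 4.523 km/s.
First burn Δv₁ = |v_p − v₁| = 1.144 km/s.
Circular speed at r₂: v₂ = √(μ/r₂) = 1.15257 km/s.
Transfer-orbit speed at r₂: v_a = √[μ(2/r₂ − 1/a_t)] = 0.526149 km/s.
Second burn Δv₂ = |v₂ − v_a| = 0.6264 km/s.
Δv = Δv₁ + Δv₂ = 1.144 + 0.6264 = 1.770 km/s.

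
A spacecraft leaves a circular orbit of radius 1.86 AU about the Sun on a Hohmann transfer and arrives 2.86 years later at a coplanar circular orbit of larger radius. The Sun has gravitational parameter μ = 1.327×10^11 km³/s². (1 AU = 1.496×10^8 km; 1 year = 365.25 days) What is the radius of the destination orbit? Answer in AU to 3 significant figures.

r₂ = 4.54 AU

In km: r₁ = 1.86 × 1.496×10^8 = 2.78256×10^8 km.
Transfer time t = 2.86 years × 365.25 × 86400 s = 9.0254736×10^7 s, and t = π√(a_t³/μ).
So a_t = (μ t²/π²)^(1/3) = (1.327×10^11 × (9.0254736×10^7)² / π²)^(1/3) = 4.7845×10^8 km.
Since a_t = (r₁ + r₂)/2, r₂ = 2a_t − r₁ = 2×4.7845×10^8 − 2.78256×10^8 = 6.78644×10^8 km.
In AU: r₂ = 6.78644×10^8 / 1.496×10^8 = 4.54 AU.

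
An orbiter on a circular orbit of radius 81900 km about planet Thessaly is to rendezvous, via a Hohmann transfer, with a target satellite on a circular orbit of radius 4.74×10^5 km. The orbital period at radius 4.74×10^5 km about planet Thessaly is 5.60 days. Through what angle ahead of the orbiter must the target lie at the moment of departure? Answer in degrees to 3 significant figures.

From Kepler's third law T² = 4π²r³/μ at r = 4.74×10^5 km, T = 5.60 days = 5.60 × 86400 s = 4.8384×10^5 s: μ = 4π²r³/T² = 1.79594×10^7 km³/s².
Semi-major axis of the transfer orbit: a_t = (81900 + 4.740×10^5)/2 = 2.7795×10^5 km.
The half-period of the transfer ellipse is t = π√(a_t³/μ) = 1.086×10^5 s.
Target angular speed ω₂ = √(μ/r₂³) = 1.299×10^-5 rad/s.
Angle swept by the target during transfer: ω₂·t = 1.4107 rad = 80.83°.
Arrival is 180° from departure on the ellipse, so φ = 180° − 80.83° = 99.2°.

φ = 99.2°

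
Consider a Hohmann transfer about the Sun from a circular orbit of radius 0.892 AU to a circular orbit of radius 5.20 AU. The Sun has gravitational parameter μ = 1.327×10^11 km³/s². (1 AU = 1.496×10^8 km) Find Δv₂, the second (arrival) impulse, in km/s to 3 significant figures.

Δv₂ = 5.99 km/s

In km: r₁ = 0.892 × 1.496×10^8 = 1.334432×10^8 km; r₂ = 5.20 × 1.496×10^8 = 7.7792×10^8 km.
The Hohmann ellipse has a_t = (r₁ + r₂)/2 = 4.556816×10^8 km.
Circular speed at r = 7.7792×10^8 km: v_c = √(μ/r) = 13.061 km/s.
Vis-viva on the transfer ellipse at r = 7.7792×10^8 km gives v_t = √[μ(2/r − 1/a_t)] = 7.0678 km/s.
Δv₂ = |v_t − v_c| = |7.0678 − 13.061| = 5.993 km/s.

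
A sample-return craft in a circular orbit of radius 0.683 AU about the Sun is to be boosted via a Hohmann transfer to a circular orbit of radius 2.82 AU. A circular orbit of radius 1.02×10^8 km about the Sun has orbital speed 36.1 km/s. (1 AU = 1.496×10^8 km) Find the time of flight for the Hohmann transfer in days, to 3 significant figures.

From the circular-orbit relation v² = μ/r at r = 1.02×10^8 km: μ = v²r = (36.1)² × 1.02×10^8 = 1.32927×10^11 km³/s².
In km: r₁ = 0.683 × 1.496×10^8 = 1.021768×10^8 km; r₂ = 2.82 × 1.496×10^8 = 4.21872×10^8 km.
The Hohmann ellipse has a_t = (r₁ + r₂)/2 = 2.620244×10^8 km.
Transfer time t = π√(a_t³/μ) = π√((2.620244×10^8)³ / 1.32927×10^11) = 3.655×10^7 s.
Converting: 3.655×10^7 s ÷ 86400 s/day = 423 days.

t = 423 days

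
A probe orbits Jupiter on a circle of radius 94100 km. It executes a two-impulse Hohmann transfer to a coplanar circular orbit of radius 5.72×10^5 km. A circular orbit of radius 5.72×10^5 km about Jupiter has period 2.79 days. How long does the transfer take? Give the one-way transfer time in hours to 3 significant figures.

t = 14.9 hours

From Kepler's third law T² = 4π²r³/μ at r = 5.72×10^5 km, T = 2.79 days = 2.79 × 86400 s = 2.41056×10^5 s: μ = 4π²r³/T² = 1.27149×10^8 km³/s².
Transfer-ellipse semi-major axis a_t = (r₁ + r₂)/2 = (94100 + 5.720×10^5)/2 = 3.3305×10^5 km.
By Kepler's third law the transfer-orbit period is T = 2π√(a_t³/μ), so t = T/2 = 53550 s.
Converting: 53550 s ÷ 3600 s/hour = 14.9 hours.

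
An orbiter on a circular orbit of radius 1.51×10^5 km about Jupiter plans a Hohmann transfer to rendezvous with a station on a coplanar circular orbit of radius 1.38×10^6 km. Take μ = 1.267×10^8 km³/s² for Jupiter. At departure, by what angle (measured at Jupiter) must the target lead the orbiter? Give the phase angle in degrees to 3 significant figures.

φ = 106°

Transfer-ellipse semi-major axis a_t = (r₁ + r₂)/2 = (1.510×10^5 + 1.380×10^6)/2 = 7.655×10^5 km.
Transfer time t = π√(a_t³/μ) = 1.869×10^5 s.
The target's mean motion on its circular orbit is ω₂ = √(μ/r₂³) = 6.943×10^-6 rad/s.
Angle swept by the target during transfer: ω₂·t = 1.298 rad = 74.37°.
The orbiter traverses 180° on the transfer ellipse, so the target must lead by 180° − 74.37° = 106°.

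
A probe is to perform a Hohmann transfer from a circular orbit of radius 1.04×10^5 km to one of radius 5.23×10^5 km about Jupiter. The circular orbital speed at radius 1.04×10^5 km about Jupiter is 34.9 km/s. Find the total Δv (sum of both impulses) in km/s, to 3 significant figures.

From the circular-orbit relation v² = μ/r at r = 1.04×10^5 km: μ = v²r = (34.9)² × 1.04×10^5 = 1.26673×10^8 km³/s².
Transfer-ellipse semi-major axis a_t = (r₁ + r₂)/2 = (1.040×10^5 + 5.230×10^5)/2 = 3.135×10^5 km.
Circular speed at r₁: v₁ = √(μ/r₁) = √(1.26673×10^8/1.040×10^5) = 34.90 km/s.
Transfer-orbit speed at r₁ (v² = μ(2/r − 1/a)): v_p = √[μ(2/r₁ − 1/a_t)] = 45.08 km/s.
First burn Δv₁ = |v_p − v₁| = 10.18 km/s.
At r₂, v₂ = √(μ/r₂) = 15.563 km/s.
Transfer-orbit speed at r₂: v_a = √[μ(2/r₂ − 1/a_t)] = 8.9637 km/s.
Second burn Δv₂ = |v₂ − v_a| = 6.599 km/s.
Total Δv = Δv₁ + Δv₂ = 16.78 km/s.

Δv = 16.8 km/s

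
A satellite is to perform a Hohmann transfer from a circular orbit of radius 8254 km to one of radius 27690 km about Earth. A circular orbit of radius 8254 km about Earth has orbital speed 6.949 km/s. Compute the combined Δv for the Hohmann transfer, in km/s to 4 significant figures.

From the circular-orbit relation v² = μ/r at r = 8254 km: μ = v²r = (6.949)² × 8254 = 3.98574×10^5 km³/s².
Transfer-ellipse semi-major axis a_t = (r₁ + r₂)/2 = (8254 + 27690)/2 = 17972 km.
At r₁ the circular-orbit speed is v₁ = √(μ/r₁) = 6.9490 km/s.
Transfer-orbit speed at r₁ (vis-viva): v_p = √[μ(2/r₁ − 1/a_t)] = 8.6255 km/s.
First burn Δv₁ = |v_p − v₁| = 1.6765 km/s.
Circular speed at r₂: v₂ = √(μ/r₂) = 3.79396 km/s.
Transfer-orbit speed at r₂: v_a = √[μ(2/r₂ − 1/a_t)] = 2.57115 km/s.
Second burn Δv₂ = |v₂ − v_a| = 1.2228 km/s.
Δv = Δv₁ + Δv₂ = 1.6765 + 1.2228 = 2.899 km/s.

Δv = 2.899 km/s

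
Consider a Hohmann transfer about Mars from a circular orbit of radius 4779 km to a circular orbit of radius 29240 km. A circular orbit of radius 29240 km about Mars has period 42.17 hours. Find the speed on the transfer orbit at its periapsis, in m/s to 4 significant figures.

v = 3925 m/s

From Kepler's third law T² = 4π²r³/μ at r = 29240 km, T = 42.17 hours = 42.17 × 3600 s = 1.51812×10^5 s: μ = 4π²r³/T² = 42823.3 km³/s².
Semi-major axis of the transfer orbit: a_t = (4779 + 29240)/2 = 17009.5 km.
The periapsis of the transfer ellipse is at r = 4779 km.
Vis-viva: v = √[μ(2/r − 1/a_t)] = √[42823.3 × (2/4779 − 1/17009.5)] = 3.925 km/s.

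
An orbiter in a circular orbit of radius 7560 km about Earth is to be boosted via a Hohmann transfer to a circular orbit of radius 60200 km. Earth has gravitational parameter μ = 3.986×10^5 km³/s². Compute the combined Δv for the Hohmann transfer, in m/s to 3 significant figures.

Δv = 3780 m/s

The Hohmann ellipse has a_t = (r₁ + r₂)/2 = 33880 km.
At r₁ the circular-orbit speed is v₁ = √(μ/r₁) = 7.261 km/s.
Transfer-orbit speed at r₁ (vis-viva equation): v_p = √[μ(2/r₁ − 1/a_t)] = 9.679 km/s.
First burn Δv₁ = |v_p − v₁| = 2.418 km/s.
At r₂, v₂ = √(μ/r₂) = 2.5732 km/s.
Transfer-orbit speed at r₂: v_a = √[μ(2/r₂ − 1/a_t)] = 1.2155 km/s.
Second burn Δv₂ = |v₂ − v_a| = 1.358 km/s.
Total Δv = Δv₁ + Δv₂ = 3.776 km/s.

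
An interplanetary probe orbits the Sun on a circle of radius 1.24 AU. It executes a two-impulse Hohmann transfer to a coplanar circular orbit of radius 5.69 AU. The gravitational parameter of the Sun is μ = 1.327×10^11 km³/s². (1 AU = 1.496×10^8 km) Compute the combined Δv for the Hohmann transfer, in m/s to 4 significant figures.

Δv = 12540 m/s

In km: r₁ = 1.24 × 1.496×10^8 = 1.85504×10^8 km; r₂ = 5.69 × 1.496×10^8 = 8.51224×10^8 km.
Semi-major axis of the transfer orbit: a_t = (1.85504×10^8 + 8.51224×10^8)/2 = 5.18364×10^8 km.
At r₁ the circular-orbit speed is v₁ = √(μ/r₁) = 26.7460 km/s.
Transfer-orbit speed at r₁ (vis-viva equation): v_p = √[μ(2/r₁ − 1/a_t)] = 34.2739 km/s.
First burn Δv₁ = |v_p − v₁| = 7.5279 km/s.
Circular speed at r₂: v₂ = √(μ/r₂) = 12.4857 km/s.
Transfer-orbit speed at r₂: v_a = √[μ(2/r₂ − 1/a_t)] = 7.46918 km/s.
Second burn Δv₂ = |v₂ − v_a| = 5.0165 km/s.
Δv = Δv₁ + Δv₂ = 7.5279 + 5.0165 = 12.54 km/s.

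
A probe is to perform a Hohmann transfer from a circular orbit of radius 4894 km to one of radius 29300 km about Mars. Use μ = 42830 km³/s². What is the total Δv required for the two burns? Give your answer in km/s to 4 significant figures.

Semi-major axis of the transfer orbit: a_t = (4894 + 29300)/2 = 17097 km.
Circular speed at r₁: v₁ = √(μ/r₁) = √(42830/4894) = 2.9583 km/s.
On the transfer ellipse at r₁, v² = μ(2/r − 1/a) gives v_p = √[μ(2/r₁ − 1/a_t)] = 3.8727 km/s.
First burn Δv₁ = |v_p − v₁| = 0.9144 km/s.
Circular speed at r₂: v₂ = √(μ/r₂) = 1.20904 km/s.
Transfer-orbit speed at r₂: v_a = √[μ(2/r₂ − 1/a_t)] = 0.646863 km/s.
Second burn Δv₂ = |v₂ − v_a| = 0.5622 km/s.
Δv = Δv₁ + Δv₂ = 0.9144 + 0.5622 = 1.477 km/s.

Δv = 1.477 km/s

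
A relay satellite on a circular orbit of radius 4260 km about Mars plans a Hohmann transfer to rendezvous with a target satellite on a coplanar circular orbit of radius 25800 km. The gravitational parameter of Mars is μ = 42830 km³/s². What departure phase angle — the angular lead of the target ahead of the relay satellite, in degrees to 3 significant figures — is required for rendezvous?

φ = 100°

Transfer-ellipse semi-major axis a_t = (r₁ + r₂)/2 = (4260 + 25800)/2 = 15030 km.
The half-period of the transfer ellipse is t = π√(a_t³/μ) = 27970 s.
Target angular speed ω₂ = √(μ/r₂³) = 4.994×10^-5 rad/s.
Angle swept by the target during transfer: ω₂·t = 1.397 rad = 80.04°.
The relay satellite traverses 180° on the transfer ellipse, so the target must lead by 180° − 80.04° = 100°.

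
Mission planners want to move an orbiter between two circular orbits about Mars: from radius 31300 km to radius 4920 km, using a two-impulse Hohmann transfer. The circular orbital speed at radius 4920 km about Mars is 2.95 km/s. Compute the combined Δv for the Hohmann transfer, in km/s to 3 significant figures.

From the circular-orbit relation v² = μ/r at r = 4920 km: μ = v²r = (2.95)² × 4920 = 42816.3 km³/s².
Transfer-ellipse semi-major axis a_t = (r₁ + r₂)/2 = (31300 + 4920)/2 = 18110 km.
At r₁ the circular-orbit speed is v₁ = √(μ/r₁) = 1.1696 km/s.
Transfer-orbit speed at r₁ (vis-viva): v_a = √[μ(2/r₁ − 1/a_t)] = 0.60962 km/s.
First burn Δv₁ = |v_a − v₁| = 0.5600 km/s.
At r₂, v₂ = √(μ/r₂) = 2.9500 km/s.
Transfer-orbit speed at r₂: v_p = √[μ(2/r₂ − 1/a_t)] = 3.8782 km/s.
Second burn Δv₂ = |v₂ − v_p| = 0.9282 km/s.
Total Δv = Δv₁ + Δv₂ = 1.488 km/s.

Δv = 1.49 km/s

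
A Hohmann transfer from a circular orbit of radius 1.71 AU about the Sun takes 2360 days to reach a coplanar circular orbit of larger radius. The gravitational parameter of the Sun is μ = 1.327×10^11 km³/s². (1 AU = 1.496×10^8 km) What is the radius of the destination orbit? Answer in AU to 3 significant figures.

r₂ = 9.30 AU

In km: r₁ = 1.71 × 1.496×10^8 = 2.55816×10^8 km.
Transfer time t = 2360 days = 2.03904×10^8 s, and t = π√(a_t³/μ).
So a_t = (μ t²/π²)^(1/3) = (1.327×10^11 × (2.03904×10^8)² / π²)^(1/3) = 8.2377×10^8 km.
Since a_t = (r₁ + r₂)/2, r₂ = 2a_t − r₁ = 2×8.2377×10^8 − 2.55816×10^8 = 1.391724×10^9 km.
In AU: r₂ = 1.391724×10^9 / 1.496×10^8 = 9.30 AU.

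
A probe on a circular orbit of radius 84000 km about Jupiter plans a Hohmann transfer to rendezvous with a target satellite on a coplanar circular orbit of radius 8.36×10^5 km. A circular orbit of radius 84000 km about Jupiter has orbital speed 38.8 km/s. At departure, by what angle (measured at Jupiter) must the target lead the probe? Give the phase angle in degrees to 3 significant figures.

φ = 107°

From the circular-orbit relation v² = μ/r at r = 84000 km: μ = v²r = (38.8)² × 84000 = 1.26457×10^8 km³/s².
Semi-major axis of the transfer orbit: a_t = (84000 + 8.360×10^5)/2 = 4.600×10^5 km.
Transfer time t = π√(a_t³/μ) = 87160 s.
Target angular speed ω₂ = √(μ/r₂³) = 1.4712×10^-5 rad/s.
Angle swept by the target during transfer: ω₂·t = 1.2823 rad = 73.47°.
The probe traverses 180° on the transfer ellipse, so the target must lead by 180° − 73.47° = 107°.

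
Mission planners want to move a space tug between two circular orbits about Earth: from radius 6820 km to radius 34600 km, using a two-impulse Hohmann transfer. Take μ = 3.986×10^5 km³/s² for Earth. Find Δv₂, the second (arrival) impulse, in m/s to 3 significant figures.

Semi-major axis of the transfer orbit: a_t = (6820 + 34600)/2 = 20710 km.
Circular speed at r = 34600 km: v_c = √(μ/r) = 3.394 km/s.
Transfer-orbit speed at the same r (vis-viva, a = a_t): v_t = √[μ(2/r − 1/a_t)] = 1.948 km/s.
Δv₂ = |v_t − v_c| = |1.948 − 3.394| = 1.446 km/s.

Δv₂ = 1450 m/s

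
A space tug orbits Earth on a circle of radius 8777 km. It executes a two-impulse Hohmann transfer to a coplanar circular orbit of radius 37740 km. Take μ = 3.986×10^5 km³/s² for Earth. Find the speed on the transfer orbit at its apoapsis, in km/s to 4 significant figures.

Semi-major axis of the transfer orbit: a_t = (8777 + 37740)/2 = 23258.5 km.
The apoapsis of the transfer ellipse is at r = 37740 km.
Vis-viva: v = √[μ(2/r − 1/a_t)] = √[3.986×10^5 × (2/37740 − 1/23258.5)] = 1.996 km/s.

v = 1.996 km/s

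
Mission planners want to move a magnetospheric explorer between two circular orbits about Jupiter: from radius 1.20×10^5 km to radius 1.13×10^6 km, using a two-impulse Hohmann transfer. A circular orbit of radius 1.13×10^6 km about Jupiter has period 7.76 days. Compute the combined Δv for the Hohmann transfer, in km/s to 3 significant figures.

Δv = 17.1 km/s

From Kepler's third law T² = 4π²r³/μ at r = 1.13×10^6 km, T = 7.76 days = 7.76 × 86400 s = 6.70464×10^5 s: μ = 4π²r³/T² = 1.26720×10^8 km³/s².
Transfer-ellipse semi-major axis a_t = (r₁ + r₂)/2 = (1.200×10^5 + 1.130×10^6)/2 = 6.250×10^5 km.
Circular speed at r₁: v₁ = √(μ/r₁) = √(1.26720×10^8/1.200×10^5) = 32.496 km/s.
Transfer-orbit speed at r₁ (vis-viva): v_p = √[μ(2/r₁ − 1/a_t)] = 43.695 km/s.
First burn Δv₁ = |v_p − v₁| = 11.20 km/s.
Circular speed at r₂: v₂ = √(μ/r₂) = 10.59 km/s.
Transfer-orbit speed at r₂: v_a = √[μ(2/r₂ − 1/a_t)] = 4.640 km/s.
Second burn Δv₂ = |v₂ − v_a| = 5.950 km/s.
Total Δv = Δv₁ + Δv₂ = 17.15 km/s.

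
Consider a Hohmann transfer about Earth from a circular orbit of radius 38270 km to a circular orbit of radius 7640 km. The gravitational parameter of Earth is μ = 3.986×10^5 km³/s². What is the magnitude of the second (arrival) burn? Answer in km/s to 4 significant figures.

Transfer-ellipse semi-major axis a_t = (r₁ + r₂)/2 = (38270 + 7640)/2 = 22955 km.
On the circular orbit at r = 7640 km, v_c = √(μ/r) = 7.223 km/s.
Vis-viva on the transfer ellipse at r = 7640 km gives v_t = √[μ(2/r − 1/a_t)] = 9.326 km/s.
Δv₂ = |v_t − v_c| = |9.326 − 7.223| = 2.103 km/s.

Δv₂ = 2.103 km/s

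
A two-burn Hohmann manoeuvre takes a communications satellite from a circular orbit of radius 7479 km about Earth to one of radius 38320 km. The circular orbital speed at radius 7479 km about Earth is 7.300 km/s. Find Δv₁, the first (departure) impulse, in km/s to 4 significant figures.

From the circular-orbit relation v² = μ/r at r = 7479 km: μ = v²r = (7.300)² × 7479 = 3.98556×10^5 km³/s².
Transfer-ellipse semi-major axis a_t = (r₁ + r₂)/2 = (7479 + 38320)/2 = 22899.5 km.
Circular speed at r = 7479 km: v_c = √(μ/r) = 7.300 km/s.
Vis-viva on the transfer ellipse at r = 7479 km gives v_t = √[μ(2/r − 1/a_t)] = 9.443 km/s.
Δv₁ = |v_t − v_c| = |9.443 − 7.300| = 2.143 km/s.

Δv₁ = 2.143 km/s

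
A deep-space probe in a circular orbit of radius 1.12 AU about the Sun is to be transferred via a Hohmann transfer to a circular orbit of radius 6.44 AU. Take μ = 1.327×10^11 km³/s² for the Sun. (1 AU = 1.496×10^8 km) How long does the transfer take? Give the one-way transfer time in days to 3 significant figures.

t = 1340 days

In km: r₁ = 1.12 × 1.496×10^8 = 1.67552×10^8 km; r₂ = 6.44 × 1.496×10^8 = 9.63424×10^8 km.
Semi-major axis of the transfer orbit: a_t = (1.67552×10^8 + 9.63424×10^8)/2 = 5.65488×10^8 km.
Half the transfer-orbit period gives t = π√(a_t³/μ) = 1.160×10^8 s.
Converting: 1.160×10^8 s ÷ 86400 s/day = 1340 days.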